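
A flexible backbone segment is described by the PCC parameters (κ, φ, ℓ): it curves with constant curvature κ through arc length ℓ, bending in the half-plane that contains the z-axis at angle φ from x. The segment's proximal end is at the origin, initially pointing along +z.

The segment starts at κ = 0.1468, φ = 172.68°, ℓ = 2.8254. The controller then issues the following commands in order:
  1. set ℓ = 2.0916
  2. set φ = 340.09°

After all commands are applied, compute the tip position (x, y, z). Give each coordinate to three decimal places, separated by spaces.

initial: κ=0.1468, φ=172.68°, ℓ=2.8254
cmd 1: set ℓ=2.0916 → (κ,φ,ℓ)=(0.1468,172.68°,2.0916) → tip=(-0.3160,0.0406,2.0589)
cmd 2: set φ=340.09° → (κ,φ,ℓ)=(0.1468,340.09°,2.0916) → tip=(0.2996,-0.1085,2.0589)

0.300 -0.108 2.059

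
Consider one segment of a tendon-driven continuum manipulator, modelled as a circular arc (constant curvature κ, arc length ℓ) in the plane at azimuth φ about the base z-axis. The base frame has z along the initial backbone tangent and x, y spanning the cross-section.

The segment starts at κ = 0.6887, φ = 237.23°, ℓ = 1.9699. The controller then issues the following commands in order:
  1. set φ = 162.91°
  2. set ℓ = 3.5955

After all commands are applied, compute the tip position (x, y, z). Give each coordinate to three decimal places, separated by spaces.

initial: κ=0.6887, φ=237.23°, ℓ=1.9699
cmd 1: set φ=162.91° → (κ,φ,ℓ)=(0.6887,162.91°,1.9699) → tip=(-1.0930,0.3360,1.4189)
cmd 2: set ℓ=3.5955 → (κ,φ,ℓ)=(0.6887,162.91°,3.5955) → tip=(-2.4797,0.7624,0.8964)

-2.480 0.762 0.896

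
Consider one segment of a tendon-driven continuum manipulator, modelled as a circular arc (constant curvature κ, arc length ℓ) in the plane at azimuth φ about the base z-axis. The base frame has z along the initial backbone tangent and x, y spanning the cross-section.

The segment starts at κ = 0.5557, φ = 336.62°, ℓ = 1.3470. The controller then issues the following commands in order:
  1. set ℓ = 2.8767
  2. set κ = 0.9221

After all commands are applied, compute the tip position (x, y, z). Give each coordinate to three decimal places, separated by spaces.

initial: κ=0.5557, φ=336.62°, ℓ=1.3470
cmd 1: set ℓ=2.8767 → (κ,φ,ℓ)=(0.5557,336.62°,2.8767) → tip=(1.6977,-0.7339,1.7988)
cmd 2: set κ=0.9221 → (κ,φ,ℓ)=(0.9221,336.62°,2.8767) → tip=(1.8742,-0.8103,0.5094)

1.874 -0.810 0.509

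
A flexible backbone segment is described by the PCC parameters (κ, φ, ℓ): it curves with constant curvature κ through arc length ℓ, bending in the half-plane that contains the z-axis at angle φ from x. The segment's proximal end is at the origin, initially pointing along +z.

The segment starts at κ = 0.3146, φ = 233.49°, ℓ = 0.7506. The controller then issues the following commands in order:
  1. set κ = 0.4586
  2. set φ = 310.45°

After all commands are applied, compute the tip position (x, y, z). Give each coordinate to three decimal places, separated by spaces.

initial: κ=0.3146, φ=233.49°, ℓ=0.7506
cmd 1: set κ=0.4586 → (κ,φ,ℓ)=(0.4586,233.49°,0.7506) → tip=(-0.0761,-0.1028,0.7359)
cmd 2: set φ=310.45° → (κ,φ,ℓ)=(0.4586,310.45°,0.7506) → tip=(0.0830,-0.0973,0.7359)

0.083 -0.097 0.736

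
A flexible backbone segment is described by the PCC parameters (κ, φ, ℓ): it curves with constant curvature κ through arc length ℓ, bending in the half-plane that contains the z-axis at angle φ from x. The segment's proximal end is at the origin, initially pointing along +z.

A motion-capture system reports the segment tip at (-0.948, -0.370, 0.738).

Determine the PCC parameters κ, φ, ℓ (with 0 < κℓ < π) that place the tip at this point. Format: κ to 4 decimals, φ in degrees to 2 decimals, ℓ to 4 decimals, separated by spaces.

1.2880 201.32 1.4649

ρ = √(x²+y²) = √(-0.948² + -0.370²) = 1.01765
φ = atan2(y, x) mod 360° = atan2(-0.370, -0.948) = 201.3205°
|p|² = ρ² + z² = 1.01765² + 0.738² = 1.58025
κ = 2ρ / |p|² = 2×1.01765 / 1.58025 = 1.28796
θ = 2·atan2(ρ, z) = 2·atan2(1.01765, 0.738) = 1.88671 rad
ℓ = θ/κ = 1.88671/1.28796 = 1.46489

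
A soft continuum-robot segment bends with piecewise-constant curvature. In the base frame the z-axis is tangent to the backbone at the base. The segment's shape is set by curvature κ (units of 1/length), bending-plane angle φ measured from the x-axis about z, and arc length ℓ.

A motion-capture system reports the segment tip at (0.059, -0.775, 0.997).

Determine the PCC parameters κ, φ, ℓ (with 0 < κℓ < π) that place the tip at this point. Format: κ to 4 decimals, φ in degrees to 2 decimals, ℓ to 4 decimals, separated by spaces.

0.9727 274.35 1.3615

ρ = √(x²+y²) = √(0.059² + -0.775²) = 0.77724
φ = atan2(y, x) mod 360° = atan2(-0.775, 0.059) = 274.3535°
|p|² = ρ² + z² = 0.77724² + 0.997² = 1.59811
κ = 2ρ / |p|² = 2×0.77724 / 1.59811 = 0.97270
θ = 2·atan2(ρ, z) = 2·atan2(0.77724, 0.997) = 1.32433 rad
ℓ = θ/κ = 1.32433/0.97270 = 1.36150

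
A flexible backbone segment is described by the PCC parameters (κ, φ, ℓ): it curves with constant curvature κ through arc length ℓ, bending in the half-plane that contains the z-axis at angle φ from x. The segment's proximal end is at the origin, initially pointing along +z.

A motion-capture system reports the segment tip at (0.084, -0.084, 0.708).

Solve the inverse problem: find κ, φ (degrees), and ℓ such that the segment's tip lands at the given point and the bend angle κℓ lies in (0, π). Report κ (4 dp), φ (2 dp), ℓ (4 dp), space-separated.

0.4610 315.00 0.7212

ρ = √(x²+y²) = √(0.084² + -0.084²) = 0.11879
φ = atan2(y, x) mod 360° = atan2(-0.084, 0.084) = 315.0000°
|p|² = ρ² + z² = 0.11879² + 0.708² = 0.51538
κ = 2ρ / |p|² = 2×0.11879 / 0.51538 = 0.46100
θ = 2·atan2(ρ, z) = 2·atan2(0.11879, 0.708) = 0.33248 rad
ℓ = θ/κ = 0.33248/0.46100 = 0.72121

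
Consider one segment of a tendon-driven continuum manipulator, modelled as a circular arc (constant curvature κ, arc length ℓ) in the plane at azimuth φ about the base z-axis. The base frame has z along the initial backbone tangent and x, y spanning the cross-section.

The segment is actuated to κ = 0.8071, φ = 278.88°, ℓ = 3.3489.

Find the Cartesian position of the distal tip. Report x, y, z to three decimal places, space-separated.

0.364 -2.332 0.526

θ = κ·ℓ = 0.8071 × 3.3489 = 2.70290 rad
ρ = (1 − cos θ)/κ = (1 − -0.90531)/0.8071 = 2.36068
z = sin θ / κ = 0.42476/0.8071 = 0.52628
x = ρ cos φ = 2.36068 × cos(278.88°) = 0.36441
y = ρ sin φ = 2.36068 × sin(278.88°) = -2.33239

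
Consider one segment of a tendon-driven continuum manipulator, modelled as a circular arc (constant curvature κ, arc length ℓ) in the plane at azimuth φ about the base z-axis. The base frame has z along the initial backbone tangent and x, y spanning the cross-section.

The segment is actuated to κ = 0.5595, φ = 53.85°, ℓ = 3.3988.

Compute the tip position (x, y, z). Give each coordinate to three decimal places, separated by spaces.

1.397 1.912 1.690

θ = κ·ℓ = 0.5595 × 3.3988 = 1.90163 rad
ρ = (1 − cos θ)/κ = (1 − -0.32483)/0.5595 = 2.36788
z = sin θ / κ = 0.94577/0.5595 = 1.69039
x = ρ cos φ = 2.36788 × cos(53.85°) = 1.39682
y = ρ sin φ = 2.36788 × sin(53.85°) = 1.91201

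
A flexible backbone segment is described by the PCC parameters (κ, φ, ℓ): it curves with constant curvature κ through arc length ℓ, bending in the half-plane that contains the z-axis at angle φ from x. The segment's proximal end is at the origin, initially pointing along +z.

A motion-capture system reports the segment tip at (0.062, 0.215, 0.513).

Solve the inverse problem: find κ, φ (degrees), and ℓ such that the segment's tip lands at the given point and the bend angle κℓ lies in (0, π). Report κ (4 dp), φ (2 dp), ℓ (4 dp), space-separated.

ρ = √(x²+y²) = √(0.062² + 0.215²) = 0.22376
φ = atan2(y, x) mod 360° = atan2(0.215, 0.062) = 73.9139°
|p|² = ρ² + z² = 0.22376² + 0.513² = 0.31324
κ = 2ρ / |p|² = 2×0.22376 / 0.31324 = 1.42870
θ = 2·atan2(ρ, z) = 2·atan2(0.22376, 0.513) = 0.82261 rad
ℓ = θ/κ = 0.82261/1.42870 = 0.57577

1.4287 73.91 0.5758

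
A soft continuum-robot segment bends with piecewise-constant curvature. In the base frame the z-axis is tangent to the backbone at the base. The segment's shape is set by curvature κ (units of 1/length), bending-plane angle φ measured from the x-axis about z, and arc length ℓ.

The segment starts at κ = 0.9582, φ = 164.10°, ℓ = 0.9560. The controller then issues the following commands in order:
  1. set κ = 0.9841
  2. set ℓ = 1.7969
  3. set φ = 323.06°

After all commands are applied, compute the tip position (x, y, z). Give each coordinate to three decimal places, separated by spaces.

initial: κ=0.9582, φ=164.10°, ℓ=0.9560
cmd 1: set κ=0.9841 → (κ,φ,ℓ)=(0.9841,164.10°,0.9560) → tip=(-0.4015,0.1144,0.8211)
cmd 2: set ℓ=1.7969 → (κ,φ,ℓ)=(0.9841,164.10°,1.7969) → tip=(-1.1691,0.3330,0.9964)
cmd 3: set φ=323.06° → (κ,φ,ℓ)=(0.9841,323.06°,1.7969) → tip=(0.9716,-0.7305,0.9964)

0.972 -0.731 0.996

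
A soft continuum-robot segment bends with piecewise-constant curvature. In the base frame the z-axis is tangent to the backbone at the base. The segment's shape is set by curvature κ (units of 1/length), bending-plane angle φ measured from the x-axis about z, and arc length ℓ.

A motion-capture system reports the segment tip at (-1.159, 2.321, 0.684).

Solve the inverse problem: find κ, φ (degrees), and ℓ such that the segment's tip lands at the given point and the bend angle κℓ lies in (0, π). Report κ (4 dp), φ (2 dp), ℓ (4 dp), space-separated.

ρ = √(x²+y²) = √(-1.159² + 2.321²) = 2.59429
φ = atan2(y, x) mod 360° = atan2(2.321, -1.159) = 116.5354°
|p|² = ρ² + z² = 2.59429² + 0.684² = 7.19818
κ = 2ρ / |p|² = 2×2.59429 / 7.19818 = 0.72082
θ = 2·atan2(ρ, z) = 2·atan2(2.59429, 0.684) = 2.62601 rad
ℓ = θ/κ = 2.62601/0.72082 = 3.64310

0.7208 116.54 3.6431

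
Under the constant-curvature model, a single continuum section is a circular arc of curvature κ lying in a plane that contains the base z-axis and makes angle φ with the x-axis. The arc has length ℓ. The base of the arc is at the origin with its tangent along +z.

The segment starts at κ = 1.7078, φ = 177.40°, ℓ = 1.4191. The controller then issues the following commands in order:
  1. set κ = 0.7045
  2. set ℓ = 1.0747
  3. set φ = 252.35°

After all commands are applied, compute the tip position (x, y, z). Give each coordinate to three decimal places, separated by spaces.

-0.118 -0.370 0.975

initial: κ=1.7078, φ=177.40°, ℓ=1.4191
cmd 1: set κ=0.7045 → (κ,φ,ℓ)=(0.7045,177.40°,1.4191) → tip=(-0.6516,0.0296,1.1942)
cmd 2: set ℓ=1.0747 → (κ,φ,ℓ)=(0.7045,177.40°,1.0747) → tip=(-0.3874,0.0176,0.9749)
cmd 3: set φ=252.35° → (κ,φ,ℓ)=(0.7045,252.35°,1.0747) → tip=(-0.1176,-0.3695,0.9749)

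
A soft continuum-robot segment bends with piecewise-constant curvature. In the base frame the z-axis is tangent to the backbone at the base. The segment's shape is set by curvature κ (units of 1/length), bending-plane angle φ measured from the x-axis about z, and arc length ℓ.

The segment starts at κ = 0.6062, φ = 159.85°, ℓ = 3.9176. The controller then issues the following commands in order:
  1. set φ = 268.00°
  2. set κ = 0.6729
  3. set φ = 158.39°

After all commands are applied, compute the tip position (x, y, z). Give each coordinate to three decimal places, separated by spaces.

initial: κ=0.6062, φ=159.85°, ℓ=3.9176
cmd 1: set φ=268.00° → (κ,φ,ℓ)=(0.6062,268.00°,3.9176) → tip=(-0.0990,-2.8359,1.1445)
cmd 2: set κ=0.6729 → (κ,φ,ℓ)=(0.6729,268.00°,3.9176) → tip=(-0.0972,-2.7847,0.7196)
cmd 3: set φ=158.39° → (κ,φ,ℓ)=(0.6729,158.39°,3.9176) → tip=(-2.5905,1.0262,0.7196)

-2.591 1.026 0.720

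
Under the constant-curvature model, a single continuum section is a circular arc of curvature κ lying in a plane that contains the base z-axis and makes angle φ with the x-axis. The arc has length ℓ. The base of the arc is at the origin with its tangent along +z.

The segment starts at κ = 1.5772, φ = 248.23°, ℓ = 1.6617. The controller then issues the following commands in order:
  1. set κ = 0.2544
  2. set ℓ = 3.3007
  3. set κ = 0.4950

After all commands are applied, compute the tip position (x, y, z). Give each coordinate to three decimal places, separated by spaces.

initial: κ=1.5772, φ=248.23°, ℓ=1.6617
cmd 1: set κ=0.2544 → (κ,φ,ℓ)=(0.2544,248.23°,1.6617) → tip=(-0.1283,-0.3214,1.6126)
cmd 2: set ℓ=3.3007 → (κ,φ,ℓ)=(0.2544,248.23°,3.3007) → tip=(-0.4845,-1.2131,2.9263)
cmd 3: set κ=0.4950 → (κ,φ,ℓ)=(0.4950,248.23°,3.3007) → tip=(-0.7965,-1.9943,2.0162)

-0.796 -1.994 2.016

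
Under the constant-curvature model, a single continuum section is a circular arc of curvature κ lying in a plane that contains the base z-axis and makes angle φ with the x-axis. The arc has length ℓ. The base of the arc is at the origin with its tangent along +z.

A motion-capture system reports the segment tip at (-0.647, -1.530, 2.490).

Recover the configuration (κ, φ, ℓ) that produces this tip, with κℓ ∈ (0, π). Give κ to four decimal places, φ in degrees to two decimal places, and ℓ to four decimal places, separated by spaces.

0.3708 247.08 3.1732

ρ = √(x²+y²) = √(-0.647² + -1.530²) = 1.66118
φ = atan2(y, x) mod 360° = atan2(-1.530, -0.647) = 247.0777°
|p|² = ρ² + z² = 1.66118² + 2.490² = 8.95961
κ = 2ρ / |p|² = 2×1.66118 / 8.95961 = 0.37081
θ = 2·atan2(ρ, z) = 2·atan2(1.66118, 2.490) = 1.17666 rad
ℓ = θ/κ = 1.17666/0.37081 = 3.17317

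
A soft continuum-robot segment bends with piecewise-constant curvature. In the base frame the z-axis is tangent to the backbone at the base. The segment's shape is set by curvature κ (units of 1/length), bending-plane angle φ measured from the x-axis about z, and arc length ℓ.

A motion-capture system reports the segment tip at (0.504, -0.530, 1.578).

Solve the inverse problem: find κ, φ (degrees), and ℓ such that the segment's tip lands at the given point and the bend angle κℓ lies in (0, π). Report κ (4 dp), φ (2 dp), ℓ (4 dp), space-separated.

0.4836 313.56 1.7951

ρ = √(x²+y²) = √(0.504² + -0.530²) = 0.73138
φ = atan2(y, x) mod 360° = atan2(-0.530, 0.504) = 313.5596°
|p|² = ρ² + z² = 0.73138² + 1.578² = 3.02500
κ = 2ρ / |p|² = 2×0.73138 / 3.02500 = 0.48356
θ = 2·atan2(ρ, z) = 2·atan2(0.73138, 1.578) = 0.86802 rad
ℓ = θ/κ = 0.86802/0.48356 = 1.79508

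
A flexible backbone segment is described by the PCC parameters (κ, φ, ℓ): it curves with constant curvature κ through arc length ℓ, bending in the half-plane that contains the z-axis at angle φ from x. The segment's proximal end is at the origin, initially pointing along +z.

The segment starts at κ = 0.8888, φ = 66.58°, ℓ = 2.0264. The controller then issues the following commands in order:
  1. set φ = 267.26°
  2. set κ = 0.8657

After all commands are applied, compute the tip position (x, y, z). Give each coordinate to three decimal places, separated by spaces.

-0.065 -1.364 1.136

initial: κ=0.8888, φ=66.58°, ℓ=2.0264
cmd 1: set φ=267.26° → (κ,φ,ℓ)=(0.8888,267.26°,2.0264) → tip=(-0.0661,-1.3803,1.0954)
cmd 2: set κ=0.8657 → (κ,φ,ℓ)=(0.8657,267.26°,2.0264) → tip=(-0.0653,-1.3643,1.1357)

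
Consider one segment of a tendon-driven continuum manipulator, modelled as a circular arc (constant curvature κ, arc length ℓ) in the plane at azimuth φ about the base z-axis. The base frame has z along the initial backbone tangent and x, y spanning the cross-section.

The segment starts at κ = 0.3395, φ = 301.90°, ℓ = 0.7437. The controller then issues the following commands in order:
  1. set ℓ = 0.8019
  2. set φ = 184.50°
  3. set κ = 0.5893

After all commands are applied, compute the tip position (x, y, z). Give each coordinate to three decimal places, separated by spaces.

-0.185 -0.015 0.772

initial: κ=0.3395, φ=301.90°, ℓ=0.7437
cmd 1: set ℓ=0.8019 → (κ,φ,ℓ)=(0.3395,301.90°,0.8019) → tip=(0.0573,-0.0921,0.7920)
cmd 2: set φ=184.50° → (κ,φ,ℓ)=(0.3395,184.50°,0.8019) → tip=(-0.1081,-0.0085,0.7920)
cmd 3: set κ=0.5893 → (κ,φ,ℓ)=(0.5893,184.50°,0.8019) → tip=(-0.1854,-0.0146,0.7724)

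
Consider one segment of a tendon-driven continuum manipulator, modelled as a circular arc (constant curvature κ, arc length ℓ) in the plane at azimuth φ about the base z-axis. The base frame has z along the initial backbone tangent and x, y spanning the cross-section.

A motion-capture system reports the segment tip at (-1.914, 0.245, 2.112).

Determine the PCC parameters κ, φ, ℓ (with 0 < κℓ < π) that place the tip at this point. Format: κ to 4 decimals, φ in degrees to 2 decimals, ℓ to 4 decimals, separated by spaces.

0.4716 172.71 3.1398

ρ = √(x²+y²) = √(-1.914² + 0.245²) = 1.92962
φ = atan2(y, x) mod 360° = atan2(0.245, -1.914) = 172.7056°
|p|² = ρ² + z² = 1.92962² + 2.112² = 8.18397
κ = 2ρ / |p|² = 2×1.92962 / 8.18397 = 0.47156
θ = 2·atan2(ρ, z) = 2·atan2(1.92962, 2.112) = 1.48060 rad
ℓ = θ/κ = 1.48060/0.47156 = 3.13980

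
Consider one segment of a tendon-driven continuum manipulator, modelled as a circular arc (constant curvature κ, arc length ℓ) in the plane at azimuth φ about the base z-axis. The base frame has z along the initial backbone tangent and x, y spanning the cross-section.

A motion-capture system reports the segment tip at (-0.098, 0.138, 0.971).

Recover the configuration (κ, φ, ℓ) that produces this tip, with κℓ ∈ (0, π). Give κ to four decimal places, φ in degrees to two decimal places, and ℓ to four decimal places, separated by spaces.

ρ = √(x²+y²) = √(-0.098² + 0.138²) = 0.16926
φ = atan2(y, x) mod 360° = atan2(0.138, -0.098) = 125.3803°
|p|² = ρ² + z² = 0.16926² + 0.971² = 0.97149
κ = 2ρ / |p|² = 2×0.16926 / 0.97149 = 0.34845
θ = 2·atan2(ρ, z) = 2·atan2(0.16926, 0.971) = 0.34516 rad
ℓ = θ/κ = 0.34516/0.34845 = 0.99055

0.3484 125.38 0.9906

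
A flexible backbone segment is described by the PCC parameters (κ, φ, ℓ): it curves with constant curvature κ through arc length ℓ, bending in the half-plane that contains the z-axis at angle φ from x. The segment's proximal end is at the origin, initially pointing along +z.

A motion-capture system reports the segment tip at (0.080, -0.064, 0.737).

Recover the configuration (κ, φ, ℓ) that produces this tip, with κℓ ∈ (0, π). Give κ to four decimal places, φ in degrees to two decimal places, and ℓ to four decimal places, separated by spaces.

ρ = √(x²+y²) = √(0.080² + -0.064²) = 0.10245
φ = atan2(y, x) mod 360° = atan2(-0.064, 0.080) = 321.3402°
|p|² = ρ² + z² = 0.10245² + 0.737² = 0.55366
κ = 2ρ / |p|² = 2×0.10245 / 0.55366 = 0.37008
θ = 2·atan2(ρ, z) = 2·atan2(0.10245, 0.737) = 0.27625 rad
ℓ = θ/κ = 0.27625/0.37008 = 0.74646

0.3701 321.34 0.7465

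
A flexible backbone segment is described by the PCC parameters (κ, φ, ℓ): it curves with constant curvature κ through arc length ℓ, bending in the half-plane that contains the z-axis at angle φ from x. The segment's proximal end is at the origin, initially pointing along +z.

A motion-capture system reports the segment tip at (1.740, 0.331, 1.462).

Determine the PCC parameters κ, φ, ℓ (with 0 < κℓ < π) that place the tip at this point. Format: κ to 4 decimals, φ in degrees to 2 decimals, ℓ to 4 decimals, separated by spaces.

0.6716 10.77 2.6228

ρ = √(x²+y²) = √(1.740² + 0.331²) = 1.77120
φ = atan2(y, x) mod 360° = atan2(0.331, 1.740) = 10.7707°
|p|² = ρ² + z² = 1.77120² + 1.462² = 5.27461
κ = 2ρ / |p|² = 2×1.77120 / 5.27461 = 0.67160
θ = 2·atan2(ρ, z) = 2·atan2(1.77120, 1.462) = 1.76148 rad
ℓ = θ/κ = 1.76148/0.67160 = 2.62283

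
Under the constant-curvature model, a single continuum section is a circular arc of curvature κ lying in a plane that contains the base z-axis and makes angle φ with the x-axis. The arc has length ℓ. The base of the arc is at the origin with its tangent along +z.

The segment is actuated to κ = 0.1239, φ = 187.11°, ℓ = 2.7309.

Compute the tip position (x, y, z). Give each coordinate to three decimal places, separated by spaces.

-0.454 -0.057 2.679

θ = κ·ℓ = 0.1239 × 2.7309 = 0.33836 rad
ρ = (1 − cos θ)/κ = (1 − 0.94330)/0.1239 = 0.45762
z = sin θ / κ = 0.33194/0.1239 = 2.67909
x = ρ cos φ = 0.45762 × cos(187.11°) = -0.45410
y = ρ sin φ = 0.45762 × sin(187.11°) = -0.05664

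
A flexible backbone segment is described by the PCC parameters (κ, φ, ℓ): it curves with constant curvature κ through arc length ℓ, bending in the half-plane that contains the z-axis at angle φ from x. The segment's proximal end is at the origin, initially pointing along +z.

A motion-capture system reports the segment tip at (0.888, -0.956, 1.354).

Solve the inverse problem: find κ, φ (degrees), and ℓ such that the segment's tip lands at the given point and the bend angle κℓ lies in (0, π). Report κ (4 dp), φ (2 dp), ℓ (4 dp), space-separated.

ρ = √(x²+y²) = √(0.888² + -0.956²) = 1.30479
φ = atan2(y, x) mod 360° = atan2(-0.956, 0.888) = 312.8881°
|p|² = ρ² + z² = 1.30479² + 1.354² = 3.53580
κ = 2ρ / |p|² = 2×1.30479 / 3.53580 = 0.73805
θ = 2·atan2(ρ, z) = 2·atan2(1.30479, 1.354) = 1.53378 rad
ℓ = θ/κ = 1.53378/0.73805 = 2.07817

0.7380 312.89 2.0782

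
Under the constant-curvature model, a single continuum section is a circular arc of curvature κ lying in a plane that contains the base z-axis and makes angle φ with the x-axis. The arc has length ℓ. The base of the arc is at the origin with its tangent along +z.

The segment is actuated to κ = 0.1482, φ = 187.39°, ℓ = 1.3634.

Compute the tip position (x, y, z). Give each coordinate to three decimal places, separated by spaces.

-0.136 -0.018 1.354

θ = κ·ℓ = 0.1482 × 1.3634 = 0.20206 rad
ρ = (1 − cos θ)/κ = (1 − 0.97966)/0.1482 = 0.13727
z = sin θ / κ = 0.20068/0.1482 = 1.35414
x = ρ cos φ = 0.13727 × cos(187.39°) = -0.13613
y = ρ sin φ = 0.13727 × sin(187.39°) = -0.01766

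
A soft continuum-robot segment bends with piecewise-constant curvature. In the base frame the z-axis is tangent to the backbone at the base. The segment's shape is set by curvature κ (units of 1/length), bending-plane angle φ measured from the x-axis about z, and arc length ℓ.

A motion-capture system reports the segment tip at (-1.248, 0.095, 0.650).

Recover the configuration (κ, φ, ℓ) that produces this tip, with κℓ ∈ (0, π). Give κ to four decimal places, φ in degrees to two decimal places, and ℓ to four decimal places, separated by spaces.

ρ = √(x²+y²) = √(-1.248² + 0.095²) = 1.25161
φ = atan2(y, x) mod 360° = atan2(0.095, -1.248) = 175.6469°
|p|² = ρ² + z² = 1.25161² + 0.650² = 1.98903
κ = 2ρ / |p|² = 2×1.25161 / 1.98903 = 1.25851
θ = 2·atan2(ρ, z) = 2·atan2(1.25161, 0.650) = 2.18361 rad
ℓ = θ/κ = 2.18361/1.25851 = 1.73507

1.2585 175.65 1.7351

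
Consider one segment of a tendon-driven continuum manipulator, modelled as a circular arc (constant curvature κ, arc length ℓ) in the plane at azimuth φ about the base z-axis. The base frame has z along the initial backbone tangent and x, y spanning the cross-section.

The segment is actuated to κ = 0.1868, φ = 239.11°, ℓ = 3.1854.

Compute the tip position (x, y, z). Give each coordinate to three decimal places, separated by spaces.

-0.472 -0.790 3.001

θ = κ·ℓ = 0.1868 × 3.1854 = 0.59503 rad
ρ = (1 − cos θ)/κ = (1 − 0.82813)/0.1868 = 0.92007
z = sin θ / κ = 0.56054/0.1868 = 3.00073
x = ρ cos φ = 0.92007 × cos(239.11°) = -0.47236
y = ρ sin φ = 0.92007 × sin(239.11°) = -0.78957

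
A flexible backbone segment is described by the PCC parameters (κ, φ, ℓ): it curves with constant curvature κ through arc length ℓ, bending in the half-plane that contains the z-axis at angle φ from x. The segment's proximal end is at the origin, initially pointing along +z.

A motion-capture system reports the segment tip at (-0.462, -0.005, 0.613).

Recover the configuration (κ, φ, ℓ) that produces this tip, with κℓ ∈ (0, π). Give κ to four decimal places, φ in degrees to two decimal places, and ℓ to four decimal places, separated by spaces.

1.5682 180.62 0.8237

ρ = √(x²+y²) = √(-0.462² + -0.005²) = 0.46203
φ = atan2(y, x) mod 360° = atan2(-0.005, -0.462) = 180.6201°
|p|² = ρ² + z² = 0.46203² + 0.613² = 0.58924
κ = 2ρ / |p|² = 2×0.46203 / 0.58924 = 1.56822
θ = 2·atan2(ρ, z) = 2·atan2(0.46203, 0.613) = 1.29175 rad
ℓ = θ/κ = 1.29175/1.56822 = 0.82370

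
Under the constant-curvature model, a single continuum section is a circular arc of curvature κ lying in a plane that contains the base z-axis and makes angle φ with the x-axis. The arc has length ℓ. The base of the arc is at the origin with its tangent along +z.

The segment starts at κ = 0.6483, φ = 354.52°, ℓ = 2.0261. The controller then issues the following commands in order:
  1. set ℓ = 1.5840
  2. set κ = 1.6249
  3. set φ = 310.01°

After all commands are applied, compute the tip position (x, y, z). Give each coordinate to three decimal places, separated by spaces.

initial: κ=0.6483, φ=354.52°, ℓ=2.0261
cmd 1: set ℓ=1.5840 → (κ,φ,ℓ)=(0.6483,354.52°,1.5840) → tip=(0.7409,-0.0711,1.3199)
cmd 2: set κ=1.6249 → (κ,φ,ℓ)=(1.6249,354.52°,1.5840) → tip=(1.1291,-0.1083,0.3309)
cmd 3: set φ=310.01° → (κ,φ,ℓ)=(1.6249,310.01°,1.5840) → tip=(0.7293,-0.8688,0.3309)

0.729 -0.869 0.331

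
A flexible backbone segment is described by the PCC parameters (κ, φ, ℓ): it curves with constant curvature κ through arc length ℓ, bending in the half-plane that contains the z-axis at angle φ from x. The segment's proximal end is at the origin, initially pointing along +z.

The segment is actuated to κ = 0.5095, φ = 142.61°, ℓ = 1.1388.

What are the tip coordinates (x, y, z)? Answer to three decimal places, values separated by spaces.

-0.255 0.195 1.076

θ = κ·ℓ = 0.5095 × 1.1388 = 0.58022 rad
ρ = (1 − cos θ)/κ = (1 − 0.83634)/0.5095 = 0.32121
z = sin θ / κ = 0.54821/0.5095 = 1.07597
x = ρ cos φ = 0.32121 × cos(142.61°) = -0.25521
y = ρ sin φ = 0.32121 × sin(142.61°) = 0.19505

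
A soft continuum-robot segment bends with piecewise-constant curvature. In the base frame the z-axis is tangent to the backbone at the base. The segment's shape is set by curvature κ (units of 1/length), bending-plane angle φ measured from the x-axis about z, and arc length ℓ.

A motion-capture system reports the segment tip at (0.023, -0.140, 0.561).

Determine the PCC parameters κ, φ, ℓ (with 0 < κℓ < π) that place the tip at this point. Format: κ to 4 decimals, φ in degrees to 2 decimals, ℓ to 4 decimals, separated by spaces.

ρ = √(x²+y²) = √(0.023² + -0.140²) = 0.14188
φ = atan2(y, x) mod 360° = atan2(-0.140, 0.023) = 279.3295°
|p|² = ρ² + z² = 0.14188² + 0.561² = 0.33485
κ = 2ρ / |p|² = 2×0.14188 / 0.33485 = 0.84740
θ = 2·atan2(ρ, z) = 2·atan2(0.14188, 0.561) = 0.49541 rad
ℓ = θ/κ = 0.49541/0.84740 = 0.58462

0.8474 279.33 0.5846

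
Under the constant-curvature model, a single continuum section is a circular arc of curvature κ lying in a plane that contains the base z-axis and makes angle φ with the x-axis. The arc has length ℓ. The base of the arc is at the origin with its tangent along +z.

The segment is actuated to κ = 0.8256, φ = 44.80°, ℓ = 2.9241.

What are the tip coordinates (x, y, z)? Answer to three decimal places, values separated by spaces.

1.501 1.491 0.805

θ = κ·ℓ = 0.8256 × 2.9241 = 2.41414 rad
ρ = (1 − cos θ)/κ = (1 − -0.74687)/0.8256 = 2.11588
z = sin θ / κ = 0.66497/0.8256 = 0.80544
x = ρ cos φ = 2.11588 × cos(44.80°) = 1.50136
y = ρ sin φ = 2.11588 × sin(44.80°) = 1.49092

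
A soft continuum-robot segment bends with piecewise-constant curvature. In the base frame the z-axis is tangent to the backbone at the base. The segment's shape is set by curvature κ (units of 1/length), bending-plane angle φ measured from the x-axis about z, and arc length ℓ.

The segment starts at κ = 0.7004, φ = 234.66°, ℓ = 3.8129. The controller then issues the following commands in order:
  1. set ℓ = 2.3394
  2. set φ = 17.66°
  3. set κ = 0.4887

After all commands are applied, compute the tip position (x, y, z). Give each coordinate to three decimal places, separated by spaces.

1.141 0.363 1.862

initial: κ=0.7004, φ=234.66°, ℓ=3.8129
cmd 1: set ℓ=2.3394 → (κ,φ,ℓ)=(0.7004,234.66°,2.3394) → tip=(-0.8817,-1.2435,1.4245)
cmd 2: set φ=17.66° → (κ,φ,ℓ)=(0.7004,17.66°,2.3394) → tip=(1.4525,0.4624,1.4245)
cmd 3: set κ=0.4887 → (κ,φ,ℓ)=(0.4887,17.66°,2.3394) → tip=(1.1414,0.3634,1.8621)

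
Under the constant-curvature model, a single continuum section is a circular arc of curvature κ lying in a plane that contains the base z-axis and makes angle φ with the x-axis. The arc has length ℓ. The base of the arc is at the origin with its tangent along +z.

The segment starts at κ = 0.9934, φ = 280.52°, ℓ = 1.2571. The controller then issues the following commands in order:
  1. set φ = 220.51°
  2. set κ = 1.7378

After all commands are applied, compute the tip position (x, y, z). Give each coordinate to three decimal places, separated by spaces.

-0.689 -0.589 0.470

initial: κ=0.9934, φ=280.52°, ℓ=1.2571
cmd 1: set φ=220.51° → (κ,φ,ℓ)=(0.9934,220.51°,1.2571) → tip=(-0.5231,-0.4470,0.9549)
cmd 2: set κ=1.7378 → (κ,φ,ℓ)=(1.7378,220.51°,1.2571) → tip=(-0.6895,-0.5891,0.4704)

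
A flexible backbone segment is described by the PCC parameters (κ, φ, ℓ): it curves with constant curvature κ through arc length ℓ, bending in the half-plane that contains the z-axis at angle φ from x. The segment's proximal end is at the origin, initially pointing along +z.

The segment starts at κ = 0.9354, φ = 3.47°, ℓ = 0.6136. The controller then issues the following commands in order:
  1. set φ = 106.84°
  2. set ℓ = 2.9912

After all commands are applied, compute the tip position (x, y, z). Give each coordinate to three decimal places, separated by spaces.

initial: κ=0.9354, φ=3.47°, ℓ=0.6136
cmd 1: set φ=106.84° → (κ,φ,ℓ)=(0.9354,106.84°,0.6136) → tip=(-0.0496,0.1640,0.5805)
cmd 2: set ℓ=2.9912 → (κ,φ,ℓ)=(0.9354,106.84°,2.9912) → tip=(-0.6013,1.9866,0.3602)

-0.601 1.987 0.360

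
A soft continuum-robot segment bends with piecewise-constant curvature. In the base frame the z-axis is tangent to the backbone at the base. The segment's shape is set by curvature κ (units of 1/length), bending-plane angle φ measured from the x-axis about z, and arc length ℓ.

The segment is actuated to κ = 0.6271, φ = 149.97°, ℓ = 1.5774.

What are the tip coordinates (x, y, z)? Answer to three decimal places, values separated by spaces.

-0.622 0.360 1.332

θ = κ·ℓ = 0.6271 × 1.5774 = 0.98919 rad
ρ = (1 − cos θ)/κ = (1 − 0.54937)/0.6271 = 0.71860
z = sin θ / κ = 0.83558/0.6271 = 1.33245
x = ρ cos φ = 0.71860 × cos(149.97°) = -0.62213
y = ρ sin φ = 0.71860 × sin(149.97°) = 0.35962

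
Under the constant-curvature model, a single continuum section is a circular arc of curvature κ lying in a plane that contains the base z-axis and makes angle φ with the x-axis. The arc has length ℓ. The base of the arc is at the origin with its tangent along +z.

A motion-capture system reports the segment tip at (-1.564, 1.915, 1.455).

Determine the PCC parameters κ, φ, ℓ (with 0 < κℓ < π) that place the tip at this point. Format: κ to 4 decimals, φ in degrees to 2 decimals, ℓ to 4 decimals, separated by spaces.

ρ = √(x²+y²) = √(-1.564² + 1.915²) = 2.47251
φ = atan2(y, x) mod 360° = atan2(1.915, -1.564) = 129.2389°
|p|² = ρ² + z² = 2.47251² + 1.455² = 8.23035
κ = 2ρ / |p|² = 2×2.47251 / 8.23035 = 0.60083
θ = 2·atan2(ρ, z) = 2·atan2(2.47251, 1.455) = 2.07780 rad
ℓ = θ/κ = 2.07780/0.60083 = 3.45822

0.6008 129.24 3.4582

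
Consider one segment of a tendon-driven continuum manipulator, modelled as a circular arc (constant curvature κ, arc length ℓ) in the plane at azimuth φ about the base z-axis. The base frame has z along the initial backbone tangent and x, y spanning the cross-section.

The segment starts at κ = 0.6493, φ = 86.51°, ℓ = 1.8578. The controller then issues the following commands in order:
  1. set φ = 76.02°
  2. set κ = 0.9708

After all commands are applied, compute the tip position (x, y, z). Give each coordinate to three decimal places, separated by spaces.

initial: κ=0.6493, φ=86.51°, ℓ=1.8578
cmd 1: set φ=76.02° → (κ,φ,ℓ)=(0.6493,76.02°,1.8578) → tip=(0.2394,0.9617,1.4389)
cmd 2: set κ=0.9708 → (κ,φ,ℓ)=(0.9708,76.02°,1.8578) → tip=(0.3062,1.2301,1.0023)

0.306 1.230 1.002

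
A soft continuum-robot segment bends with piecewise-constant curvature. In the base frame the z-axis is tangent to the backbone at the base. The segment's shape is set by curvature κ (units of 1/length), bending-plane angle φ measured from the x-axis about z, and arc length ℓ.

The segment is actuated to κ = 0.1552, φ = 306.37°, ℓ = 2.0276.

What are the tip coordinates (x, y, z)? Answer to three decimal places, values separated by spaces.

0.188 -0.255 1.994

θ = κ·ℓ = 0.1552 × 2.0276 = 0.31468 rad
ρ = (1 − cos θ)/κ = (1 − 0.95089)/0.1552 = 0.31640
z = sin θ / κ = 0.30952/0.1552 = 1.99430
x = ρ cos φ = 0.31640 × cos(306.37°) = 0.18763
y = ρ sin φ = 0.31640 × sin(306.37°) = -0.25477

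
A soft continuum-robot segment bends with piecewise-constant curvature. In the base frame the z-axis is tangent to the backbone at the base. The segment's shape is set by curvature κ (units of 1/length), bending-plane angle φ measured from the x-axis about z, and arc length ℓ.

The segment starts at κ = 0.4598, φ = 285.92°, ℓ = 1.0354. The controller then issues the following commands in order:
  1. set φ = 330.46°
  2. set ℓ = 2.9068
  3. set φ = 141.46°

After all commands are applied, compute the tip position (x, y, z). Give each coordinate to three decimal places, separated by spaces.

initial: κ=0.4598, φ=285.92°, ℓ=1.0354
cmd 1: set φ=330.46° → (κ,φ,ℓ)=(0.4598,330.46°,1.0354) → tip=(0.2104,-0.1192,0.9967)
cmd 2: set ℓ=2.9068 → (κ,φ,ℓ)=(0.4598,330.46°,2.9068) → tip=(1.4530,-0.8234,2.1155)
cmd 3: set φ=141.46° → (κ,φ,ℓ)=(0.4598,141.46°,2.9068) → tip=(-1.3063,1.0405,2.1155)

-1.306 1.041 2.115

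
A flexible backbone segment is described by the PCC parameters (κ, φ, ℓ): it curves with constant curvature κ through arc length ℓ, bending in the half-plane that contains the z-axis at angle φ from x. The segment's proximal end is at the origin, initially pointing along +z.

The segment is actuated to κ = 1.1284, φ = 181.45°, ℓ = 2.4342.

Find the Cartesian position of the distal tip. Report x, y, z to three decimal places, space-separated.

-1.704 -0.043 0.341

θ = κ·ℓ = 1.1284 × 2.4342 = 2.74675 rad
ρ = (1 − cos θ)/κ = (1 − -0.92306)/1.1284 = 1.70423
z = sin θ / κ = 0.38466/1.1284 = 0.34089
x = ρ cos φ = 1.70423 × cos(181.45°) = -1.70369
y = ρ sin φ = 1.70423 × sin(181.45°) = -0.04312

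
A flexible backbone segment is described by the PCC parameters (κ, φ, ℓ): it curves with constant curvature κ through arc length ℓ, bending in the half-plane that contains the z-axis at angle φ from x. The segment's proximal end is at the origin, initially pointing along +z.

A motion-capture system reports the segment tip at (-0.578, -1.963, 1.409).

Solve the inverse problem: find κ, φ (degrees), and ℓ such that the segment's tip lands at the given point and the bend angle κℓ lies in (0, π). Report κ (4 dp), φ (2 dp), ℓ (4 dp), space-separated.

0.6630 253.59 2.9194

ρ = √(x²+y²) = √(-0.578² + -1.963²) = 2.04633
φ = atan2(y, x) mod 360° = atan2(-1.963, -0.578) = 253.5931°
|p|² = ρ² + z² = 2.04633² + 1.409² = 6.17273
κ = 2ρ / |p|² = 2×2.04633 / 6.17273 = 0.66302
θ = 2·atan2(ρ, z) = 2·atan2(2.04633, 1.409) = 1.93559 rad
ℓ = θ/κ = 1.93559/0.66302 = 2.91935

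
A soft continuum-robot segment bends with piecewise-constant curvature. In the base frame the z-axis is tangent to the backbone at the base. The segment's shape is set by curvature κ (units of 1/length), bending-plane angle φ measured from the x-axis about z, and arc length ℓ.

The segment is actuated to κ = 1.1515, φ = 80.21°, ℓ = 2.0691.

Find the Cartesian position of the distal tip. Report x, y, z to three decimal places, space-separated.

0.255 1.477 0.598

θ = κ·ℓ = 1.1515 × 2.0691 = 2.38257 rad
ρ = (1 − cos θ)/κ = (1 − -0.72551)/1.1515 = 1.49849
z = sin θ / κ = 0.68821/1.1515 = 0.59767
x = ρ cos φ = 1.49849 × cos(80.21°) = 0.25480
y = ρ sin φ = 1.49849 × sin(80.21°) = 1.47667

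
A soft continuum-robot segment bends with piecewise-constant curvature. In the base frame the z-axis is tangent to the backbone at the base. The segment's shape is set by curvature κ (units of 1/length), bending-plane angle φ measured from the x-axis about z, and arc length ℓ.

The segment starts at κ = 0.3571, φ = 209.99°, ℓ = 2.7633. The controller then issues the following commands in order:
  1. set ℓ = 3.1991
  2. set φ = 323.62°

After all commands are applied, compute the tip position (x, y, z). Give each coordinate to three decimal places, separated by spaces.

1.318 -0.971 2.547

initial: κ=0.3571, φ=209.99°, ℓ=2.7633
cmd 1: set ℓ=3.1991 → (κ,φ,ℓ)=(0.3571,209.99°,3.1991) → tip=(-1.4179,-0.8183,2.5473)
cmd 2: set φ=323.62° → (κ,φ,ℓ)=(0.3571,323.62°,3.1991) → tip=(1.3180,-0.9710,2.5473)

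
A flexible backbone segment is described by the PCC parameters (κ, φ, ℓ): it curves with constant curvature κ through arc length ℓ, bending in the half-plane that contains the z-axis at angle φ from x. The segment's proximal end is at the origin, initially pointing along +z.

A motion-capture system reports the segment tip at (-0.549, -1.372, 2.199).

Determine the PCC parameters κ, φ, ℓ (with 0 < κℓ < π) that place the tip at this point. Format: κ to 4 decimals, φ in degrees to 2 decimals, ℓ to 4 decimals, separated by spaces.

0.4211 248.19 2.8106

ρ = √(x²+y²) = √(-0.549² + -1.372²) = 1.47776
φ = atan2(y, x) mod 360° = atan2(-1.372, -0.549) = 248.1914°
|p|² = ρ² + z² = 1.47776² + 2.199² = 7.01939
κ = 2ρ / |p|² = 2×1.47776 / 7.01939 = 0.42105
θ = 2·atan2(ρ, z) = 2·atan2(1.47776, 2.199) = 1.18339 rad
ℓ = θ/κ = 1.18339/0.42105 = 2.81056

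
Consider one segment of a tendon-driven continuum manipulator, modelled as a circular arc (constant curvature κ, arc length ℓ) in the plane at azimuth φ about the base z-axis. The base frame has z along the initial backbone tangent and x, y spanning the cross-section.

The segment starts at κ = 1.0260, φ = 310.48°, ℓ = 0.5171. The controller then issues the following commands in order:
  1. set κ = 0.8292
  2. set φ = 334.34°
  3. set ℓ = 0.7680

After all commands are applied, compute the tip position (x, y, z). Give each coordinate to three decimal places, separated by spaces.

initial: κ=1.0260, φ=310.48°, ℓ=0.5171
cmd 1: set κ=0.8292 → (κ,φ,ℓ)=(0.8292,310.48°,0.5171) → tip=(0.0709,-0.0830,0.5014)
cmd 2: set φ=334.34° → (κ,φ,ℓ)=(0.8292,334.34°,0.5171) → tip=(0.0984,-0.0473,0.5014)
cmd 3: set ℓ=0.7680 → (κ,φ,ℓ)=(0.8292,334.34°,0.7680) → tip=(0.2131,-0.1024,0.7171)

0.213 -0.102 0.717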